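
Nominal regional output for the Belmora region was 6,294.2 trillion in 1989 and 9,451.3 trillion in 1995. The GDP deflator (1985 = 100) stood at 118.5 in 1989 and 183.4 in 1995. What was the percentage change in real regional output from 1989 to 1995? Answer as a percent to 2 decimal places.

-2.98%

Real regional output 1989 = 6294.2 / 1.185 = 5311.56.
Real regional output 1995 = 9451.3 / 1.834 = 5153.38.
Real growth = 5153.38 / 5311.56 − 1 = -0.0298.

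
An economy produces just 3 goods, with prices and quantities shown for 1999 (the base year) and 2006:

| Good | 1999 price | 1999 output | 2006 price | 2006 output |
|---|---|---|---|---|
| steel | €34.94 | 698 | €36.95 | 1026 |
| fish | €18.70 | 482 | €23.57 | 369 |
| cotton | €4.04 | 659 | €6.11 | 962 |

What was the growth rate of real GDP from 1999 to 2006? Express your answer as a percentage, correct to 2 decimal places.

29.31%

Real GDP 1999 = Nominal GDP 1999 = 34.94·698 + 18.70·482 + 4.04·659 = 36063.88.
Real GDP 2006 (at 1999 prices) = 34.94·1026 + 18.70·369 + 4.04·962 = 46635.22.
Real growth = 46635.22/36063.88 − 1 = 0.2931.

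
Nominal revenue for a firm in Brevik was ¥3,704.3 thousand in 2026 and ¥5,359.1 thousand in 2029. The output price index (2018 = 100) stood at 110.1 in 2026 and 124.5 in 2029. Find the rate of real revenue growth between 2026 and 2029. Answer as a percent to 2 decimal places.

Deflate each year: 2026 → 3704.3/1.101 = 3364.49; 2029 → 5359.1/1.245 = 4304.50.
So real revenue changed by 4304.50/3364.49 − 1 = 0.2794, i.e. 27.94%.

27.94%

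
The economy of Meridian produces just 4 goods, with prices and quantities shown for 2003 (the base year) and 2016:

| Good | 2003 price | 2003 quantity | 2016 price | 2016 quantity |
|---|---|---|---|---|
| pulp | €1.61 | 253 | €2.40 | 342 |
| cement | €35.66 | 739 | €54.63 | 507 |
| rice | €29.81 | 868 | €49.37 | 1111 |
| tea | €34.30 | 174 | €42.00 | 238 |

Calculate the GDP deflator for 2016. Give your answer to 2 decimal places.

Nominal GDP 2016 = 2.40·342 + 54.63·507 + 49.37·1111 + 42.00·238 = 93364.28.
Real GDP 2016 (at 2003 prices) = 1.61·342 + 35.66·507 + 29.81·1111 + 34.30·238 = 59912.55.
Deflator = Nominal/Real × 100 = 93364.28/59912.55 × 100 = 155.834.

155.83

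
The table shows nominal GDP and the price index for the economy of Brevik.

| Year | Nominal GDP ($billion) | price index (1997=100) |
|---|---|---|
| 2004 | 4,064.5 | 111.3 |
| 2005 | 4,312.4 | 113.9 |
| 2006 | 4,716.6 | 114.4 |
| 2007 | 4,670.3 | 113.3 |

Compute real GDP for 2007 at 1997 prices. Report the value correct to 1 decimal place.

$4,122.1 billion

Real GDP 2007 = 4670.3 / 1.133 = 4122.07.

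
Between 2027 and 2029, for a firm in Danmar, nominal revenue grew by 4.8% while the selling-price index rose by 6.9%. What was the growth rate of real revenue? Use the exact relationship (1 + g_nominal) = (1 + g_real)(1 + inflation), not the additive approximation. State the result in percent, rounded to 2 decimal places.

(1 + g_nom) = (1 + g_real)(1 + π), so g_real = 1.0480 / 1.0690 − 1 = -0.01964.

-1.96%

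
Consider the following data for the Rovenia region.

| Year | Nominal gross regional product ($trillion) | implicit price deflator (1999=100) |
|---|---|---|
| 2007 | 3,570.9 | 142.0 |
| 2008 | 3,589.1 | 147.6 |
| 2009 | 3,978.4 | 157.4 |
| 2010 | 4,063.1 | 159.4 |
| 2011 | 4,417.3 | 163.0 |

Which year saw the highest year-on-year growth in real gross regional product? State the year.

2008: real = 3589.1/1.476 = 2431.64; growth vs 2007 (2514.72) = -3.30%.
2009: real = 3978.4/1.574 = 2527.57; growth vs 2008 (2431.64) = 3.95%.
2010: real = 4063.1/1.594 = 2549.00; growth vs 2009 (2527.57) = 0.85%.
2011: real = 4417.3/1.630 = 2710.00; growth vs 2010 (2549.00) = 6.32%.

2011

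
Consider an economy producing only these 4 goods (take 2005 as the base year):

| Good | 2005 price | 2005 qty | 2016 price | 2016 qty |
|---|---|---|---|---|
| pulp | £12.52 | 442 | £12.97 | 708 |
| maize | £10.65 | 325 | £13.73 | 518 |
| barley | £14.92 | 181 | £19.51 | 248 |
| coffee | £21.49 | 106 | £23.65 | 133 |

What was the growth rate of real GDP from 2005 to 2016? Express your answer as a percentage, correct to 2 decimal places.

49.85%

Real GDP 2005 = Nominal GDP 2005 = 12.52·442 + 10.65·325 + 14.92·181 + 21.49·106 = 13973.55.
Real GDP 2016 (at 2005 prices) = 12.52·708 + 10.65·518 + 14.92·248 + 21.49·133 = 20939.19.
Real growth = 20939.19/13973.55 − 1 = 0.4985.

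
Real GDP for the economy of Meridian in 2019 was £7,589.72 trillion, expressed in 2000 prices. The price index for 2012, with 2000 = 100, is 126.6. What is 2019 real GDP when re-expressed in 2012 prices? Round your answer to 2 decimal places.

£9,608.59 trillion

Real GDP in 2012 prices = Real GDP in 2000 prices × (P_2012/P_2000) = 7589.72 × 1.266 = 9608.59.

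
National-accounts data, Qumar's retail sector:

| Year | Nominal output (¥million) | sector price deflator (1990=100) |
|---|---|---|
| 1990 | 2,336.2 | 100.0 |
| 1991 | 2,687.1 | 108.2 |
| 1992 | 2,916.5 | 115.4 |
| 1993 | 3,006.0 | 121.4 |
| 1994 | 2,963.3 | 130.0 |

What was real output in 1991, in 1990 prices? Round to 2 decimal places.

¥2,483.46 million

Real output 1991 = 2687.1 / 1.082 = 2483.46.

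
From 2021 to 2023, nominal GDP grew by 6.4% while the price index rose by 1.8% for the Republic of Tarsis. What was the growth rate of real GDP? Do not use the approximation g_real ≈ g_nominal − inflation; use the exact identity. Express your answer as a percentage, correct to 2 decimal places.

4.52%

(1 + g_nom) = (1 + g_real)(1 + π), so g_real = 1.0640 / 1.0180 − 1 = 0.04519.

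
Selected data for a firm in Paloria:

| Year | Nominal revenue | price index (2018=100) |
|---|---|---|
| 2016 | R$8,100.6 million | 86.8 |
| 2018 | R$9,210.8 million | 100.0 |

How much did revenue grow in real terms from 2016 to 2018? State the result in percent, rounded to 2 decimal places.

-1.30%

Deflate each year: 2016 → 8100.6/0.868 = 9332.49; 2018 → 9210.8/1.000 = 9210.80.
So real revenue changed by 9210.80/9332.49 − 1 = -0.0130, i.e. -1.30%.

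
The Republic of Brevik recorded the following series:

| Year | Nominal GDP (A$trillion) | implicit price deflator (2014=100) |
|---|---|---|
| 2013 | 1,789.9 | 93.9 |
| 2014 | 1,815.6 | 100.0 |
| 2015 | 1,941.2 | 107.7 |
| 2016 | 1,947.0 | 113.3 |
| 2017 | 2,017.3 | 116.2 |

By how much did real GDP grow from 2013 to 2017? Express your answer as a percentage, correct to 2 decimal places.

-8.92%

Real GDP 2013 = 1789.9/0.939 = 1906.18.
Real GDP 2017 = 2017.3/1.162 = 1736.06.
Change = 1736.06/1906.18 − 1 = -0.0892.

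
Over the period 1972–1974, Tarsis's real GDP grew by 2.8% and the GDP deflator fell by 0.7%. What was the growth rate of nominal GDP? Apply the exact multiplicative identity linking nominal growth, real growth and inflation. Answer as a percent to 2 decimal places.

2.08%

(1 + g_nom) = (1 + g_real)(1 + π) = 1.0280 × 0.9930 = 1.02080.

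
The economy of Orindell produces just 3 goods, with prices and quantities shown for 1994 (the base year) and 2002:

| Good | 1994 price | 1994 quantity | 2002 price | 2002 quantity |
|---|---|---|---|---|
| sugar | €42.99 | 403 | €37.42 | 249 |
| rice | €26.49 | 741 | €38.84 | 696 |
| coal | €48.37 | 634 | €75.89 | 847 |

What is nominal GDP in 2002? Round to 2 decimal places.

€100629.05

Nominal GDP 2002 = Σ (p_2002 × q_2002) = 37.42·249 + 38.84·696 + 75.89·847 = 100629.05.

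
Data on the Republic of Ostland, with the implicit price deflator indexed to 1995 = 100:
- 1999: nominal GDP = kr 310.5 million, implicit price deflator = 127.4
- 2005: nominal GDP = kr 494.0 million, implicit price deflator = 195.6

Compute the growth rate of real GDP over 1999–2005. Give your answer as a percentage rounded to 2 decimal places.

3.63%

Real GDP 1999 = 310.5 / 1.274 = 243.72.
Real GDP 2005 = 494.0 / 1.956 = 252.56.
Real growth = 252.56 / 243.72 − 1 = 0.0363.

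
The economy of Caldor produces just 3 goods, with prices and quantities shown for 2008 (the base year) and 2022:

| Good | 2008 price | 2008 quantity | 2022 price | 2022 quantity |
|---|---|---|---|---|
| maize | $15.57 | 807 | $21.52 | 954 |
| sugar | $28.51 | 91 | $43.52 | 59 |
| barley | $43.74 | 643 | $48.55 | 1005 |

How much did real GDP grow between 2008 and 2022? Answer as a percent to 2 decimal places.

39.76%

Real GDP 2008 = Nominal GDP 2008 = 15.57·807 + 28.51·91 + 43.74·643 = 43284.22.
Real GDP 2022 (at 2008 prices) = 15.57·954 + 28.51·59 + 43.74·1005 = 60494.57.
Real growth = 60494.57/43284.22 − 1 = 0.3976.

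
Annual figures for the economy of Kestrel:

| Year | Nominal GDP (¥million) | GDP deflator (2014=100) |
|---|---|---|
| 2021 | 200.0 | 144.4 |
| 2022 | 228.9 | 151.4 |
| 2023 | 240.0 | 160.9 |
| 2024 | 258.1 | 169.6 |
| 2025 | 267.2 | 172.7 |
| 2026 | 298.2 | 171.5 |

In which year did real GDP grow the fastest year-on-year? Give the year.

2022: real = 228.9/1.514 = 151.19; growth vs 2021 (138.50) = 9.16%.
2023: real = 240.0/1.609 = 149.16; growth vs 2022 (151.19) = -1.34%.
2024: real = 258.1/1.696 = 152.18; growth vs 2023 (149.16) = 2.02%.
2025: real = 267.2/1.727 = 154.72; growth vs 2024 (152.18) = 1.67%.
2026: real = 298.2/1.715 = 173.88; growth vs 2025 (154.72) = 12.38%.

2026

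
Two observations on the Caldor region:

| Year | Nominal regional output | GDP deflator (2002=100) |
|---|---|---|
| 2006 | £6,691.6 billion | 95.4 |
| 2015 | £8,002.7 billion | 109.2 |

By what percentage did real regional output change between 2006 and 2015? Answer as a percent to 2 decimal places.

4.48%

Real regional output 2006 = 6691.6 / 0.954 = 7014.26.
Real regional output 2015 = 8002.7 / 1.092 = 7328.48.
Real growth = 7328.48 / 7014.26 − 1 = 0.0448.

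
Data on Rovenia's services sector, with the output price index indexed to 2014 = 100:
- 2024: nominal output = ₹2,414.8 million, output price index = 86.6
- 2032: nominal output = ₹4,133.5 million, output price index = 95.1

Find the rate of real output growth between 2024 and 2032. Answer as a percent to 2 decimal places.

Deflate each year: 2024 → 2414.8/0.866 = 2788.45; 2032 → 4133.5/0.951 = 4346.48.
So real output changed by 4346.48/2788.45 − 1 = 0.5587, i.e. 55.87%.

55.87%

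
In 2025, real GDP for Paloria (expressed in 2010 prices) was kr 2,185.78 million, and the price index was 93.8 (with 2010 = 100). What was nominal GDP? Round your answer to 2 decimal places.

kr 2,050.26 million

Nominal GDP = Real × (price index/100) = 2185.78 × 0.938 = 2050.26.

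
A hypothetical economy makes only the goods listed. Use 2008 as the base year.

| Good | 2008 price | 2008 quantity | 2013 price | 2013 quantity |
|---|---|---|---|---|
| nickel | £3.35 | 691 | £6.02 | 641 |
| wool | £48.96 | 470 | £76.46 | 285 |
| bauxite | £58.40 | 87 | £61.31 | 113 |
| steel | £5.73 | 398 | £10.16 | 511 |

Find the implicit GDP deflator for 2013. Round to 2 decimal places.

Nominal GDP 2013 = 6.02·641 + 76.46·285 + 61.31·113 + 10.16·511 = 37769.71.
Real GDP 2013 (at 2008 prices) = 3.35·641 + 48.96·285 + 58.40·113 + 5.73·511 = 25628.18.
Deflator = Nominal/Real × 100 = 37769.71/25628.18 × 100 = 147.376.

147.38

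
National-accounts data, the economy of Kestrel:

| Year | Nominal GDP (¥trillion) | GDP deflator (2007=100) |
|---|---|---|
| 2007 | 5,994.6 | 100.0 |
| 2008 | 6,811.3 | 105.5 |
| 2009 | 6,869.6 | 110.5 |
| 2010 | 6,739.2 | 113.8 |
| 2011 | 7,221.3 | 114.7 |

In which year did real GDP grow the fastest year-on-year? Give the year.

2008

2008: real = 6811.3/1.055 = 6456.21; growth vs 2007 (5994.60) = 7.70%.
2009: real = 6869.6/1.105 = 6216.83; growth vs 2008 (6456.21) = -3.71%.
2010: real = 6739.2/1.138 = 5921.97; growth vs 2009 (6216.83) = -4.74%.
2011: real = 7221.3/1.147 = 6295.82; growth vs 2010 (5921.97) = 6.31%.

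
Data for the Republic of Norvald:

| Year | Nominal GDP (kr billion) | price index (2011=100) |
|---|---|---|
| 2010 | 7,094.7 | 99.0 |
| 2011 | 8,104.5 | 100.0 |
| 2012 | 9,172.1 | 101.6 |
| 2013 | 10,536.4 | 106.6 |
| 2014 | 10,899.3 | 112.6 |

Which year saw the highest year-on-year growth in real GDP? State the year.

2011: real = 8104.5/1.000 = 8104.50; growth vs 2010 (7166.36) = 13.09%.
2012: real = 9172.1/1.016 = 9027.66; growth vs 2011 (8104.50) = 11.39%.
2013: real = 10536.4/1.066 = 9884.05; growth vs 2012 (9027.66) = 9.49%.
2014: real = 10899.3/1.126 = 9679.66; growth vs 2013 (9884.05) = -2.07%.

2011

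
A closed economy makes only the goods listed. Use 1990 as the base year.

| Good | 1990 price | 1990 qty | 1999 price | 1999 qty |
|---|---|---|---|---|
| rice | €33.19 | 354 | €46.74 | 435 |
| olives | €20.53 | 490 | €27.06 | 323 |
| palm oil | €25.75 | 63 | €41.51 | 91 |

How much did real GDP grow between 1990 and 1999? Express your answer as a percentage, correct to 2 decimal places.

-0.08%

Real GDP 1990 = Nominal GDP 1990 = 33.19·354 + 20.53·490 + 25.75·63 = 23431.21.
Real GDP 1999 (at 1990 prices) = 33.19·435 + 20.53·323 + 25.75·91 = 23412.09.
Real growth = 23412.09/23431.21 − 1 = -0.0008.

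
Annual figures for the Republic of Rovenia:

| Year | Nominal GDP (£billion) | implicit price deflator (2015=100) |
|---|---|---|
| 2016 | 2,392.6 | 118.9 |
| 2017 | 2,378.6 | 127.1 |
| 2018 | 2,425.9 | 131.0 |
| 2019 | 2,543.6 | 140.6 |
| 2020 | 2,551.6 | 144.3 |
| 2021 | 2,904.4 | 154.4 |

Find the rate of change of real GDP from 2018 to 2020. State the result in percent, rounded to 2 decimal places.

-4.51%

Real GDP 2018 = 2425.9/1.310 = 1851.83.
Real GDP 2020 = 2551.6/1.443 = 1768.26.
Change = 1768.26/1851.83 − 1 = -0.0451.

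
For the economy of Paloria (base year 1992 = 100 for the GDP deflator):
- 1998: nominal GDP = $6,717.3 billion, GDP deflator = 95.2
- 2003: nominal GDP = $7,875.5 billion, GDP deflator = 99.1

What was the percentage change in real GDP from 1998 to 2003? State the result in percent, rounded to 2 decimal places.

12.63%

Real GDP 1998 = 6717.3 / 0.952 = 7055.99.
Real GDP 2003 = 7875.5 / 0.991 = 7947.02.
Real growth = 7947.02 / 7055.99 − 1 = 0.1263.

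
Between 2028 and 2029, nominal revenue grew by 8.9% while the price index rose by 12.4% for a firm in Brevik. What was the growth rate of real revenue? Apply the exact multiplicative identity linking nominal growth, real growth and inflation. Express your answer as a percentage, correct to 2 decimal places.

(1 + g_nom) = (1 + g_real)(1 + π), so g_real = 1.0890 / 1.1240 − 1 = -0.03114.

-3.11%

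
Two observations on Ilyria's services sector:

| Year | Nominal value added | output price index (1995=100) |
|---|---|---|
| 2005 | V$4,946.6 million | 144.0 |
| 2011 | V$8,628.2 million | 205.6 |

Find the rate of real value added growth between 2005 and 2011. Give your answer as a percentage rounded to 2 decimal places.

22.17%

Deflate each year: 2005 → 4946.6/1.440 = 3435.14; 2011 → 8628.2/2.056 = 4196.60.
So real value added changed by 4196.60/3435.14 − 1 = 0.2217, i.e. 22.17%.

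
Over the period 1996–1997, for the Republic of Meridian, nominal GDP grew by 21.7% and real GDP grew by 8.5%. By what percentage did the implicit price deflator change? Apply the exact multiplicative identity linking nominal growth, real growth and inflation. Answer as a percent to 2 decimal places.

12.17%

(1 + g_nom) = (1 + g_real)(1 + π), so π = 1.2170 / 1.0850 − 1 = 0.12166.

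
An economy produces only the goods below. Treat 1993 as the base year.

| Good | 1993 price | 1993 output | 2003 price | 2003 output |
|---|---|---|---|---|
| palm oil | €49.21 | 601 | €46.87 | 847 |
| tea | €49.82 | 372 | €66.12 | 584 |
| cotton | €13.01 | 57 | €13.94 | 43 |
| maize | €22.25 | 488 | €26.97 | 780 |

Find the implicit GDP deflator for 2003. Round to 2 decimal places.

Nominal GDP 2003 = 46.87·847 + 66.12·584 + 13.94·43 + 26.97·780 = 99948.99.
Real GDP 2003 (at 1993 prices) = 49.21·847 + 49.82·584 + 13.01·43 + 22.25·780 = 88690.18.
Deflator = Nominal/Real × 100 = 99948.99/88690.18 × 100 = 112.695.

112.69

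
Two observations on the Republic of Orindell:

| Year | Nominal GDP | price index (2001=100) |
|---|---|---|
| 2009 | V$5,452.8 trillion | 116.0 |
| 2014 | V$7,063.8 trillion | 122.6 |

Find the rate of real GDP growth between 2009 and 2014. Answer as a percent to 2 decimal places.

22.57%

Deflate each year: 2009 → 5452.8/1.160 = 4700.69; 2014 → 7063.8/1.226 = 5761.66.
So real GDP changed by 5761.66/4700.69 − 1 = 0.2257, i.e. 22.57%.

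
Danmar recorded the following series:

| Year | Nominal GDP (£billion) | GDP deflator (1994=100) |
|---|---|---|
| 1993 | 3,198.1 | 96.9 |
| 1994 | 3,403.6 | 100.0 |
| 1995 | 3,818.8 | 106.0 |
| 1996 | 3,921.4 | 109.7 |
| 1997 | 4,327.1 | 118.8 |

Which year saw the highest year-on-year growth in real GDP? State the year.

1994: real = 3403.6/1.000 = 3403.60; growth vs 1993 (3300.41) = 3.13%.
1995: real = 3818.8/1.060 = 3602.64; growth vs 1994 (3403.60) = 5.85%.
1996: real = 3921.4/1.097 = 3574.66; growth vs 1995 (3602.64) = -0.78%.
1997: real = 4327.1/1.188 = 3642.34; growth vs 1996 (3574.66) = 1.89%.

1995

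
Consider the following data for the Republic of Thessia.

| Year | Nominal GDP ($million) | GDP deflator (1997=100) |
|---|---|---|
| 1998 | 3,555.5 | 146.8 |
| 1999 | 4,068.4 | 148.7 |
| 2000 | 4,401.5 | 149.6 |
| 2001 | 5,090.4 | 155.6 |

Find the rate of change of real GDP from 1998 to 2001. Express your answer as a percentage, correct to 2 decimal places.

Real GDP 1998 = 3555.5/1.468 = 2422.00.
Real GDP 2001 = 5090.4/1.556 = 3271.47.
Change = 3271.47/2422.00 − 1 = 0.3507.

35.07%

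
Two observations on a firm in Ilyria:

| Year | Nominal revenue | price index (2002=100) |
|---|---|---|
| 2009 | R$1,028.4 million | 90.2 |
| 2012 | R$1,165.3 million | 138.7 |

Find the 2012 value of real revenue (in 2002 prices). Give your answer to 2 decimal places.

Real revenue = Nominal / (price index/100) = 1165.3 / 1.387 = 840.16.

R$840.16 million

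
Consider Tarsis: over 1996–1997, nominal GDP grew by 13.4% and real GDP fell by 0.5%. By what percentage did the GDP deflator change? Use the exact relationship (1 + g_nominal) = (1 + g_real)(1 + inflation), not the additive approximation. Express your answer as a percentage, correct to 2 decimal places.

13.97%

(1 + g_nom) = (1 + g_real)(1 + π), so π = 1.1340 / 0.9950 − 1 = 0.13970.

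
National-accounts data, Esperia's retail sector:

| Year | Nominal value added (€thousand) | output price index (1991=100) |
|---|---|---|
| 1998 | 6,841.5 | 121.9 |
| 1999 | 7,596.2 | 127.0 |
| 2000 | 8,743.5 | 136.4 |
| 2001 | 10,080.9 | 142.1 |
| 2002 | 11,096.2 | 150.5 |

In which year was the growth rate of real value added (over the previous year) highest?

2001

1999: real = 7596.2/1.270 = 5981.26; growth vs 1998 (5612.39) = 6.57%.
2000: real = 8743.5/1.364 = 6410.19; growth vs 1999 (5981.26) = 7.17%.
2001: real = 10080.9/1.421 = 7094.23; growth vs 2000 (6410.19) = 10.67%.
2002: real = 11096.2/1.505 = 7372.89; growth vs 2001 (7094.23) = 3.93%.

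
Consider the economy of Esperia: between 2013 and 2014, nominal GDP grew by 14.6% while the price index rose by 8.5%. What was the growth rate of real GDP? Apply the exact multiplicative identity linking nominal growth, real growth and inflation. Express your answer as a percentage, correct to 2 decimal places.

5.62%

(1 + g_nom) = (1 + g_real)(1 + π), so g_real = 1.1460 / 1.0850 − 1 = 0.05622.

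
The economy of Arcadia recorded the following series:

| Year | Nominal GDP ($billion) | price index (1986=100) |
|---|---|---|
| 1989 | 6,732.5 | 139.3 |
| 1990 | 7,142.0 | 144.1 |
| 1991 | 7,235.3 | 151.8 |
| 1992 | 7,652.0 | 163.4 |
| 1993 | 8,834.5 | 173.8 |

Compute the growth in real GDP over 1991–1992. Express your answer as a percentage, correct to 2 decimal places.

Real GDP 1991 = 7235.3/1.518 = 4766.34.
Real GDP 1992 = 7652.0/1.634 = 4682.99.
Change = 4682.99/4766.34 − 1 = -0.0175.

-1.75%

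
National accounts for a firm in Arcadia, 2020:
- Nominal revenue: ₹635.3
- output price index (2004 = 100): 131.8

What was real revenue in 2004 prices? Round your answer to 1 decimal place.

₹482.0

Real revenue = Nominal / (output price index/100) = 635.3 / 1.318 = 482.02.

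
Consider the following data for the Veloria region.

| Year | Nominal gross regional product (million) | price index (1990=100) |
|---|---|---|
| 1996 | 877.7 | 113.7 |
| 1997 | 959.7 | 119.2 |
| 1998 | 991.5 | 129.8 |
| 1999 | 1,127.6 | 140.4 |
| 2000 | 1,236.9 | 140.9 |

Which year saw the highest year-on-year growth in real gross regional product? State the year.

1997: real = 959.7/1.192 = 805.12; growth vs 1996 (771.94) = 4.30%.
1998: real = 991.5/1.298 = 763.87; growth vs 1997 (805.12) = -5.12%.
1999: real = 1127.6/1.404 = 803.13; growth vs 1998 (763.87) = 5.14%.
2000: real = 1236.9/1.409 = 877.86; growth vs 1999 (803.13) = 9.30%.

2000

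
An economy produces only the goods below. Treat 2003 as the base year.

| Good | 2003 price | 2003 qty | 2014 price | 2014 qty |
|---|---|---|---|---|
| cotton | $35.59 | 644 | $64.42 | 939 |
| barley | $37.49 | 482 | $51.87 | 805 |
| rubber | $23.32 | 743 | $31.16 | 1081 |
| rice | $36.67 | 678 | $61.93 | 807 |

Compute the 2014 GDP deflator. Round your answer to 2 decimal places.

Nominal GDP 2014 = 64.42·939 + 51.87·805 + 31.16·1081 + 61.93·807 = 185907.20.
Real GDP 2014 (at 2003 prices) = 35.59·939 + 37.49·805 + 23.32·1081 + 36.67·807 = 118400.07.
Deflator = Nominal/Real × 100 = 185907.20/118400.07 × 100 = 157.016.

157.02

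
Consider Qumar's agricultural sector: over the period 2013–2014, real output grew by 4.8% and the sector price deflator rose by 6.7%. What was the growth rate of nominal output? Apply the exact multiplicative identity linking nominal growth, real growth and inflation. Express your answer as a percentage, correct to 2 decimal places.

(1 + g_nom) = (1 + g_real)(1 + π) = 1.0480 × 1.0670 = 1.11822.

11.82%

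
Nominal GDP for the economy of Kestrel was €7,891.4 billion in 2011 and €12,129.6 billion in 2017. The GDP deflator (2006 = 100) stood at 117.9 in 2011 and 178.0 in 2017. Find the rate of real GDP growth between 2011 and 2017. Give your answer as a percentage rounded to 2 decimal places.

Real GDP 2011 = 7891.4 / 1.179 = 6693.30.
Real GDP 2017 = 12129.6 / 1.780 = 6814.38.
Real growth = 6814.38 / 6693.30 − 1 = 0.0181.

1.81%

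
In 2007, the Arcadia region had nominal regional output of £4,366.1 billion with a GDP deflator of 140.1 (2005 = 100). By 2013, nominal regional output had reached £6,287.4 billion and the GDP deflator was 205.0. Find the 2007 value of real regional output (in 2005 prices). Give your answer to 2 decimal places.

£3,116.42 billion

Real regional output = Nominal / (GDP deflator/100) = 4366.1 / 1.401 = 3116.42.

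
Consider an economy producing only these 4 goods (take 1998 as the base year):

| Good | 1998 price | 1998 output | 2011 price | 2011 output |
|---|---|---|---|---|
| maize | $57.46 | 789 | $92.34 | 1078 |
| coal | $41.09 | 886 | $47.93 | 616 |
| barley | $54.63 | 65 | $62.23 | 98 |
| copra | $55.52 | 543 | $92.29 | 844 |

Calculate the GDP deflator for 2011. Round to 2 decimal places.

Nominal GDP 2011 = 92.34·1078 + 47.93·616 + 62.23·98 + 92.29·844 = 213058.70.
Real GDP 2011 (at 1998 prices) = 57.46·1078 + 41.09·616 + 54.63·98 + 55.52·844 = 139465.94.
Deflator = Nominal/Real × 100 = 213058.70/139465.94 × 100 = 152.768.

152.77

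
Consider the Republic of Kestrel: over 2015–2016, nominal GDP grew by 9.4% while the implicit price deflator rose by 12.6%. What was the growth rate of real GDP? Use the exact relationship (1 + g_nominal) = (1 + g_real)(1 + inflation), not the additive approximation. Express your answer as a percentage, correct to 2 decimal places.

-2.84%

(1 + g_nom) = (1 + g_real)(1 + π), so g_real = 1.0940 / 1.1260 − 1 = -0.02842.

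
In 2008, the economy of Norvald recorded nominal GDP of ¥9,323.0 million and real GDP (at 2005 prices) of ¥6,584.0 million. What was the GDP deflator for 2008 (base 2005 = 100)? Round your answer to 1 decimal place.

GDP deflator = (Nominal / Real) × 100 = 9323.0 / 6584.0 × 100 = 141.60.

141.6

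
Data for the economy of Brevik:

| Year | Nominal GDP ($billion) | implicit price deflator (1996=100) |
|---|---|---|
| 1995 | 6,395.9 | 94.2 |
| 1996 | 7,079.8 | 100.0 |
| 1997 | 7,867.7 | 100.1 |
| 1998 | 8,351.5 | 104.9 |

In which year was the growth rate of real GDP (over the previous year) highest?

1996: real = 7079.8/1.000 = 7079.80; growth vs 1995 (6789.70) = 4.27%.
1997: real = 7867.7/1.001 = 7859.84; growth vs 1996 (7079.80) = 11.02%.
1998: real = 8351.5/1.049 = 7961.39; growth vs 1997 (7859.84) = 1.29%.

1997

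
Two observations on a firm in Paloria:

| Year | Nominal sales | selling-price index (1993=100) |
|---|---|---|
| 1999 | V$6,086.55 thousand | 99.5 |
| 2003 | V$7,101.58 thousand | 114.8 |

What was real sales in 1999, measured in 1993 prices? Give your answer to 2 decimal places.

Real sales = Nominal / (selling-price index/100) = 6086.55 / 0.995 = 6117.14.

V$6,117.14 thousand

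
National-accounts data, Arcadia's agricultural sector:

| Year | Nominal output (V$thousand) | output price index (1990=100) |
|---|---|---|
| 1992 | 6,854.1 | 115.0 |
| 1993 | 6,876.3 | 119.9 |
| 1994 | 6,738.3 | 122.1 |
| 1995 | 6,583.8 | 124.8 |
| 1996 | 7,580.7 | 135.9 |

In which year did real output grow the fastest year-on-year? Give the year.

1996

1993: real = 6876.3/1.199 = 5735.03; growth vs 1992 (5960.09) = -3.78%.
1994: real = 6738.3/1.221 = 5518.67; growth vs 1993 (5735.03) = -3.77%.
1995: real = 6583.8/1.248 = 5275.48; growth vs 1994 (5518.67) = -4.41%.
1996: real = 7580.7/1.359 = 5578.15; growth vs 1995 (5275.48) = 5.74%.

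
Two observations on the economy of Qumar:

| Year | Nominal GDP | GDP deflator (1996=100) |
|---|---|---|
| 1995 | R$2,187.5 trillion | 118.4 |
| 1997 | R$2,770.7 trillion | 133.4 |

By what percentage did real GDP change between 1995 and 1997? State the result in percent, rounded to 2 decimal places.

Deflate each year: 1995 → 2187.5/1.184 = 1847.55; 1997 → 2770.7/1.334 = 2076.99.
So real GDP changed by 2076.99/1847.55 − 1 = 0.1242, i.e. 12.42%.

12.42%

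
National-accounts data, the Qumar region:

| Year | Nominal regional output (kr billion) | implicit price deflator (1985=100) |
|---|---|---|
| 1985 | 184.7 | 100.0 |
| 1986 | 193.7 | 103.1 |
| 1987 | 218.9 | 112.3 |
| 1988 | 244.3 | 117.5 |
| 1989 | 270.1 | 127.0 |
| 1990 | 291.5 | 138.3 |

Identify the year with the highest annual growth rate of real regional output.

1988

1986: real = 193.7/1.031 = 187.88; growth vs 1985 (184.70) = 1.72%.
1987: real = 218.9/1.123 = 194.92; growth vs 1986 (187.88) = 3.75%.
1988: real = 244.3/1.175 = 207.91; growth vs 1987 (194.92) = 6.66%.
1989: real = 270.1/1.270 = 212.68; growth vs 1988 (207.91) = 2.29%.
1990: real = 291.5/1.383 = 210.77; growth vs 1989 (212.68) = -0.90%.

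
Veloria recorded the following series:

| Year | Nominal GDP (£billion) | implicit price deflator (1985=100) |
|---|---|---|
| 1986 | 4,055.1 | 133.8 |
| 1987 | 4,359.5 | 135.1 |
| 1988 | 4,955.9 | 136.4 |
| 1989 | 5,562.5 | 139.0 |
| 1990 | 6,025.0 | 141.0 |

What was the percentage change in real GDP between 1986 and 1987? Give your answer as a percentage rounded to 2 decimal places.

6.47%

Real GDP 1986 = 4055.1/1.338 = 3030.72.
Real GDP 1987 = 4359.5/1.351 = 3226.87.
Change = 3226.87/3030.72 − 1 = 0.0647.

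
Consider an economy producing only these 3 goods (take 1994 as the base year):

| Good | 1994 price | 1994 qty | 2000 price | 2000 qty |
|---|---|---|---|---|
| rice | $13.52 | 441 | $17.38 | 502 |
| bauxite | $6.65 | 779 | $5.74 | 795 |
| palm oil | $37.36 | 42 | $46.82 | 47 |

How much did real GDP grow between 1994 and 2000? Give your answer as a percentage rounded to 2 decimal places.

Real GDP 1994 = Nominal GDP 1994 = 13.52·441 + 6.65·779 + 37.36·42 = 12711.79.
Real GDP 2000 (at 1994 prices) = 13.52·502 + 6.65·795 + 37.36·47 = 13829.71.
Real growth = 13829.71/12711.79 − 1 = 0.0879.

8.79%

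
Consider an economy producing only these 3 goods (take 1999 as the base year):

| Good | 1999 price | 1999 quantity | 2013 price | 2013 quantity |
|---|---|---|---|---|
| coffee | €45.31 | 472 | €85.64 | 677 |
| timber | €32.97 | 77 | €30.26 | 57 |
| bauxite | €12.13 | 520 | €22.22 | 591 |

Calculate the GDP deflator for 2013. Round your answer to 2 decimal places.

183.36

Nominal GDP 2013 = 85.64·677 + 30.26·57 + 22.22·591 = 72835.12.
Real GDP 2013 (at 1999 prices) = 45.31·677 + 32.97·57 + 12.13·591 = 39722.99.
Deflator = Nominal/Real × 100 = 72835.12/39722.99 × 100 = 183.358.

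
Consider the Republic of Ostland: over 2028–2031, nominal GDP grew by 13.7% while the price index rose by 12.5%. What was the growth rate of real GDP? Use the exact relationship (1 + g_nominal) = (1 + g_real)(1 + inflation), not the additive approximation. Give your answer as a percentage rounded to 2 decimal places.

(1 + g_nom) = (1 + g_real)(1 + π), so g_real = 1.1370 / 1.1250 − 1 = 0.01067.

1.07%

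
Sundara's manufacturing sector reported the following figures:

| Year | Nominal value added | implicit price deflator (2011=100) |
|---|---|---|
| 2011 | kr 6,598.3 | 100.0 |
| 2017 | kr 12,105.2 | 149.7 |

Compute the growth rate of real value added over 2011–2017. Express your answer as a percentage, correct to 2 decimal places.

22.55%

Deflate each year: 2011 → 6598.3/1.000 = 6598.30; 2017 → 12105.2/1.497 = 8086.31.
So real value added changed by 8086.31/6598.30 − 1 = 0.2255, i.e. 22.55%.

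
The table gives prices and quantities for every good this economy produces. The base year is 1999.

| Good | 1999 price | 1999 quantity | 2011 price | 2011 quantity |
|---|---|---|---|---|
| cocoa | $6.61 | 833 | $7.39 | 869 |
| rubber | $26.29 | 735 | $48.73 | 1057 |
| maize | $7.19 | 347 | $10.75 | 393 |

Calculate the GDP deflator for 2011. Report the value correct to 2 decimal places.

170.95

Nominal GDP 2011 = 7.39·869 + 48.73·1057 + 10.75·393 = 62154.27.
Real GDP 2011 (at 1999 prices) = 6.61·869 + 26.29·1057 + 7.19·393 = 36358.29.
Deflator = Nominal/Real × 100 = 62154.27/36358.29 × 100 = 170.949.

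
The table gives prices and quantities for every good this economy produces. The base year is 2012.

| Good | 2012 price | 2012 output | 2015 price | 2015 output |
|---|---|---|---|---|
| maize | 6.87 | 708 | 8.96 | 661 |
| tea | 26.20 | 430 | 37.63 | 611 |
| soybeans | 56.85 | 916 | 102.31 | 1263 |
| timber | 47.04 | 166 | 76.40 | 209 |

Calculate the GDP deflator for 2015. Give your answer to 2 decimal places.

170.38

Nominal GDP 2015 = 8.96·661 + 37.63·611 + 102.31·1263 + 76.40·209 = 174099.62.
Real GDP 2015 (at 2012 prices) = 6.87·661 + 26.20·611 + 56.85·1263 + 47.04·209 = 102182.18.
Deflator = Nominal/Real × 100 = 174099.62/102182.18 × 100 = 170.382.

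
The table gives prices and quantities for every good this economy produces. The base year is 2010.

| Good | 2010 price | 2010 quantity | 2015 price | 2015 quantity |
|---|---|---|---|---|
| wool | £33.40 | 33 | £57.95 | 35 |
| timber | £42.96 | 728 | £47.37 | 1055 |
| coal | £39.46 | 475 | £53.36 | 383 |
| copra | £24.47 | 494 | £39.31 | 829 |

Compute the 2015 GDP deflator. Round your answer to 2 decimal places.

128.25

Nominal GDP 2015 = 57.95·35 + 47.37·1055 + 53.36·383 + 39.31·829 = 105028.47.
Real GDP 2015 (at 2010 prices) = 33.40·35 + 42.96·1055 + 39.46·383 + 24.47·829 = 81890.61.
Deflator = Nominal/Real × 100 = 105028.47/81890.61 × 100 = 128.255.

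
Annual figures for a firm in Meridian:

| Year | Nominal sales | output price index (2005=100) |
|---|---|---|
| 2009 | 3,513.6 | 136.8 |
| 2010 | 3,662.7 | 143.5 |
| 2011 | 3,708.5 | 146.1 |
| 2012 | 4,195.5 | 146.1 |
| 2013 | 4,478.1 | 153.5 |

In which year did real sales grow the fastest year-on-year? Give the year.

2012

2010: real = 3662.7/1.435 = 2552.40; growth vs 2009 (2568.42) = -0.62%.
2011: real = 3708.5/1.461 = 2538.33; growth vs 2010 (2552.40) = -0.55%.
2012: real = 4195.5/1.461 = 2871.66; growth vs 2011 (2538.33) = 13.13%.
2013: real = 4478.1/1.535 = 2917.33; growth vs 2012 (2871.66) = 1.59%.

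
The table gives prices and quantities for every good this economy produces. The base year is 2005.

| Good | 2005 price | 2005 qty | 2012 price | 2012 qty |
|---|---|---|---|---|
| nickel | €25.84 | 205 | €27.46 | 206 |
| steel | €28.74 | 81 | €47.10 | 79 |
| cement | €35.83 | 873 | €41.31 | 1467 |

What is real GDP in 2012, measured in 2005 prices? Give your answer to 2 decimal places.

Real GDP 2012 = Σ (p_2005 × q_2012) = 25.84·206 + 28.74·79 + 35.83·1467 = 60156.11.

€60156.11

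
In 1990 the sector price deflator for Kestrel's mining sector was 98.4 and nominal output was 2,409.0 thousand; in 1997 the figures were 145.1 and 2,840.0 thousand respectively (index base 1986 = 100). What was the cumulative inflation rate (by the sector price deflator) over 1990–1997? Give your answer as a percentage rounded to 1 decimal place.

47.5%

Price-level change = 145.1 / 98.4 − 1 = 0.4746.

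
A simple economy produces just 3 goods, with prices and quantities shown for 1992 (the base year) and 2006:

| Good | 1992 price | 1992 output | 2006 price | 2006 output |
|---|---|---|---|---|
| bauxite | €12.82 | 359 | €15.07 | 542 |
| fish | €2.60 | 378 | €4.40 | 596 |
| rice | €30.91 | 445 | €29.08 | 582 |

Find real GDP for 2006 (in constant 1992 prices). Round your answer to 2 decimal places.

€26487.66

Real GDP 2006 = Σ (p_1992 × q_2006) = 12.82·542 + 2.60·596 + 30.91·582 = 26487.66.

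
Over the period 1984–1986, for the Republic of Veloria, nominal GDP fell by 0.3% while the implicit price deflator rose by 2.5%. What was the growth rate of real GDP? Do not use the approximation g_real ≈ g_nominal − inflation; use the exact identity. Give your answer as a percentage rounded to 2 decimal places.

-2.73%

(1 + g_nom) = (1 + g_real)(1 + π), so g_real = 0.9970 / 1.0250 − 1 = -0.02732.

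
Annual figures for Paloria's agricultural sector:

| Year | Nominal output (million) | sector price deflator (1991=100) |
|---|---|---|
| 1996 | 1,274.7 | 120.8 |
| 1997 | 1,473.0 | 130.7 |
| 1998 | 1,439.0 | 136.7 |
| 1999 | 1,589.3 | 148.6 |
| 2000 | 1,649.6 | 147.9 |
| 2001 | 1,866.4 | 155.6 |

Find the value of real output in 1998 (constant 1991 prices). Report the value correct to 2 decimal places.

1,052.67 million

Real output 1998 = 1439.0 / 1.367 = 1052.67.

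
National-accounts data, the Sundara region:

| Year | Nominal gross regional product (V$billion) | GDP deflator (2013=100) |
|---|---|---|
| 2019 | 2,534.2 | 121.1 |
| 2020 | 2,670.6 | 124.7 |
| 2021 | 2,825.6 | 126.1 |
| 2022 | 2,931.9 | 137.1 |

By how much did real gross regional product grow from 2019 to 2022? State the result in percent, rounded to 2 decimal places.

Real gross regional product 2019 = 2534.2/1.211 = 2092.65.
Real gross regional product 2022 = 2931.9/1.371 = 2138.51.
Change = 2138.51/2092.65 − 1 = 0.0219.

2.19%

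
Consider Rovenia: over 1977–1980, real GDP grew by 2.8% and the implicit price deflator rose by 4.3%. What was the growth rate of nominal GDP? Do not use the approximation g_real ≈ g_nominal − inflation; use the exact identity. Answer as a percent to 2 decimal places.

7.22%

(1 + g_nom) = (1 + g_real)(1 + π) = 1.0280 × 1.0430 = 1.07220.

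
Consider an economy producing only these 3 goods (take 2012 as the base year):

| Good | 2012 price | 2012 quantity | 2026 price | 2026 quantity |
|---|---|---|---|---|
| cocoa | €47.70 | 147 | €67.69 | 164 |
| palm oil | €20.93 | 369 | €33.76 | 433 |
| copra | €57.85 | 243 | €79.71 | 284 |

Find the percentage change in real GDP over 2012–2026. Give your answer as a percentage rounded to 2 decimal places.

Real GDP 2012 = Nominal GDP 2012 = 47.70·147 + 20.93·369 + 57.85·243 = 28792.62.
Real GDP 2026 (at 2012 prices) = 47.70·164 + 20.93·433 + 57.85·284 = 33314.89.
Real growth = 33314.89/28792.62 − 1 = 0.1571.

15.71%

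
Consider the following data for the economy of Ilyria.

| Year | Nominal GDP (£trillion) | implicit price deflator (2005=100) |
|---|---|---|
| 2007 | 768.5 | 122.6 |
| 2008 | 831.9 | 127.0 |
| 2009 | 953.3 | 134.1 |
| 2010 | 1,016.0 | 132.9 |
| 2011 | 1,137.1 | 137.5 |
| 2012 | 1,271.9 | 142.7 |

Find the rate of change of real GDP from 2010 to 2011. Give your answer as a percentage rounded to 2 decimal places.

8.18%

Real GDP 2010 = 1016.0/1.329 = 764.48.
Real GDP 2011 = 1137.1/1.375 = 826.98.
Change = 826.98/764.48 − 1 = 0.0818.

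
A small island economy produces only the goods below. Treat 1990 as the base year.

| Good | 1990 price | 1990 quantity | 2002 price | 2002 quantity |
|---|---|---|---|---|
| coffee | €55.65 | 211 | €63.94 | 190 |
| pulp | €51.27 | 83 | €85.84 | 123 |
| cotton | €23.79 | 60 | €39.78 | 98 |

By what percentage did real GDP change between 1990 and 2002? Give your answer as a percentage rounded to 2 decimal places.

10.25%

Real GDP 1990 = Nominal GDP 1990 = 55.65·211 + 51.27·83 + 23.79·60 = 17424.96.
Real GDP 2002 (at 1990 prices) = 55.65·190 + 51.27·123 + 23.79·98 = 19211.13.
Real growth = 19211.13/17424.96 − 1 = 0.1025.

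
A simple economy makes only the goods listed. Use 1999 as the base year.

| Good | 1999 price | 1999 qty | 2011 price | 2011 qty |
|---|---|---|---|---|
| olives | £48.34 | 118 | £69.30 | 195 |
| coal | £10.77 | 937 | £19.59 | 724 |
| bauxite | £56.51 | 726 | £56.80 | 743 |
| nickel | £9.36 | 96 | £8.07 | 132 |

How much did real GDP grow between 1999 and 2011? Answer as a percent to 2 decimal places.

4.72%

Real GDP 1999 = Nominal GDP 1999 = 48.34·118 + 10.77·937 + 56.51·726 + 9.36·96 = 57720.43.
Real GDP 2011 (at 1999 prices) = 48.34·195 + 10.77·724 + 56.51·743 + 9.36·132 = 60446.23.
Real growth = 60446.23/57720.43 − 1 = 0.0472.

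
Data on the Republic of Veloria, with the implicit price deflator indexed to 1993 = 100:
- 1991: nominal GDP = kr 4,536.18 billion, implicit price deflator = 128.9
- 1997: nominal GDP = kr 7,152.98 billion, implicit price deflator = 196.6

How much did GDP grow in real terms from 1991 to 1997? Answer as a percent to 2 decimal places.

Real GDP 1991 = 4536.18 / 1.289 = 3519.15.
Real GDP 1997 = 7152.98 / 1.966 = 3638.34.
Real growth = 3638.34 / 3519.15 − 1 = 0.0339.

3.39%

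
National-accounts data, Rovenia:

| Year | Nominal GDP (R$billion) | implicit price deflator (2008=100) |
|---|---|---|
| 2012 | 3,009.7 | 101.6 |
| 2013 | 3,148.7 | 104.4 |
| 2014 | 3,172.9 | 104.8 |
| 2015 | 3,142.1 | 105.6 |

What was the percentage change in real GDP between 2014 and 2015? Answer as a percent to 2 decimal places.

Real GDP 2014 = 3172.9/1.048 = 3027.58.
Real GDP 2015 = 3142.1/1.056 = 2975.47.
Change = 2975.47/3027.58 − 1 = -0.0172.

-1.72%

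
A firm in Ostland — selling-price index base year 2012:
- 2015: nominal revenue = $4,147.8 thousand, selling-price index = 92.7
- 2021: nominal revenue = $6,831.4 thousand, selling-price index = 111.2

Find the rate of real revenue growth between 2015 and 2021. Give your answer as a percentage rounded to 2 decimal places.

37.30%

Real revenue 2015 = 4147.8 / 0.927 = 4474.43.
Real revenue 2021 = 6831.4 / 1.112 = 6143.35.
Real growth = 6143.35 / 4474.43 − 1 = 0.3730.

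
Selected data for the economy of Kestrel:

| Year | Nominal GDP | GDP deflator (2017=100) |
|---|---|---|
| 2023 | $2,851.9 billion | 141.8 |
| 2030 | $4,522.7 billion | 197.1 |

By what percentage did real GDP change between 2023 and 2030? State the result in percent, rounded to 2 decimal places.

Deflate each year: 2023 → 2851.9/1.418 = 2011.21; 2030 → 4522.7/1.971 = 2294.62.
So real GDP changed by 2294.62/2011.21 − 1 = 0.1409, i.e. 14.09%.

14.09%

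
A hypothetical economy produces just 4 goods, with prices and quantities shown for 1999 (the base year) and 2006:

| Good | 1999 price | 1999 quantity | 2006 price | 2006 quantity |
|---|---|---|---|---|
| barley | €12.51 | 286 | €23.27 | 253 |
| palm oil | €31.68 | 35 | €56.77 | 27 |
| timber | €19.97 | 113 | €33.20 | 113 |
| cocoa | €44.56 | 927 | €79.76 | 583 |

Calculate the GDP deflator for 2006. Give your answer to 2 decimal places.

178.80

Nominal GDP 2006 = 23.27·253 + 56.77·27 + 33.20·113 + 79.76·583 = 57671.78.
Real GDP 2006 (at 1999 prices) = 12.51·253 + 31.68·27 + 19.97·113 + 44.56·583 = 32255.48.
Deflator = Nominal/Real × 100 = 57671.78/32255.48 × 100 = 178.797.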